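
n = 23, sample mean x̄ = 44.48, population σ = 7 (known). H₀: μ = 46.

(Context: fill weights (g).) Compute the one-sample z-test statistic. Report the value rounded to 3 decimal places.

test statistic = -1.041

SE = σ/√n = 7/√23 = 1.4596
z = (x̄−μ₀)/SE = (44.48−46)/1.4596 = -1.0414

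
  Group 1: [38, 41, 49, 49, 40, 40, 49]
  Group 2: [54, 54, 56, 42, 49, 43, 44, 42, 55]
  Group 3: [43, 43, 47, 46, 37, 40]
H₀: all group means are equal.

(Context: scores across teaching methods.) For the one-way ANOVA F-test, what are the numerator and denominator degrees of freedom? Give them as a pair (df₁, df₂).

degrees of freedom = [2, 19]

k = 3 groups, N = 22 total
df = (k−1, N−k) = (3−1, 22−3) = (2, 19)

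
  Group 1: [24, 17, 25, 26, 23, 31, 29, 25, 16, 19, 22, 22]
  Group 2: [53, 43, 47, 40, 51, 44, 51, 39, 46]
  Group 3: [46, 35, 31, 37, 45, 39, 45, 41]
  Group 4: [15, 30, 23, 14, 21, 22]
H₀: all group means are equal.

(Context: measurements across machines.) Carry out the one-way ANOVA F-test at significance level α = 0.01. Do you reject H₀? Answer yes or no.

Group means [23.25, 46.00, 39.88, 20.83], grand mean 32.486
SSB = Σnᵢ(x̄ᵢ−x̄)² = 3918.785; SSW = ΣΣ(x−x̄ᵢ)² = 791.958
MSB = 3918.785/3 = 1306.2615; MSW = 791.958/31 = 25.5470
F = MSB/MSW = 51.1316
df = (3, 31)
p-value (upper-tail) = 0.00000
At α=0.01: p < α → reject H₀

reject H₀: yes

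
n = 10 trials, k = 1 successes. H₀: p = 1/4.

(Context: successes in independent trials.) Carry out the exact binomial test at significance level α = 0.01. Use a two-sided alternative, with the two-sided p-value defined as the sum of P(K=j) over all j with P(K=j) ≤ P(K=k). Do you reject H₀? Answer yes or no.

reject H₀: no

Exact binomial: n=10, k=1, p₀=1/4=0.2500
P(X=j) = C(n,j)·p₀^j·(1−p₀)^(n−j); p = Σ P(X=j) over j with P(X=j) ≤ P(X=1)
p-value (two-sided) = 0.46815
At α=0.01: p ≥ α → fail to reject H₀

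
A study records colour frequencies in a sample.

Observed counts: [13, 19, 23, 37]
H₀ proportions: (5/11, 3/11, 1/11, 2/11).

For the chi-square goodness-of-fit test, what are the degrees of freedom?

df = k − 1 = 4 − 1 = 3

degrees of freedom = 3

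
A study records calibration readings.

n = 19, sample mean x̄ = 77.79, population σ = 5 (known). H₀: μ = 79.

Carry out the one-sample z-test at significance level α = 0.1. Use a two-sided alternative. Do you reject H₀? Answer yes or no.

reject H₀: no

SE = σ/√n = 5/√19 = 1.1471
z = (x̄−μ₀)/SE = (77.79−79)/1.1471 = -1.0549
p-value (two-sided) = 0.29149
At α=0.1: p ≥ α → fail to reject H₀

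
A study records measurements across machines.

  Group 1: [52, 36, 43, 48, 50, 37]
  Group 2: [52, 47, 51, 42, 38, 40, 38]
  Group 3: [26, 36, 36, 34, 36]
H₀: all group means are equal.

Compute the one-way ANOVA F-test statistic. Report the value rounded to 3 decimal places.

test statistic = 5.823

Group means [44.33, 44.00, 33.60], grand mean 41.222
SSB = Σnᵢ(x̄ᵢ−x̄)² = 402.578; SSW = ΣΣ(x−x̄ᵢ)² = 518.533
MSB = 402.578/2 = 201.2889; MSW = 518.533/15 = 34.5689
F = MSB/MSW = 5.8228
df = (2, 15)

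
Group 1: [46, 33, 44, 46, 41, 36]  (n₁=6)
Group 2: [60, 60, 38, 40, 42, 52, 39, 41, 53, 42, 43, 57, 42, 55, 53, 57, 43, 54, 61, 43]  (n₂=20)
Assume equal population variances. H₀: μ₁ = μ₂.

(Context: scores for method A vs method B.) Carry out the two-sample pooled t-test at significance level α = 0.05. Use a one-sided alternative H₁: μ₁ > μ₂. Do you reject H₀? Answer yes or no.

reject H₀: no

x̄₁=41.000, s₁=5.441, n₁=6
x̄₂=48.750, s₂=8.065, n₂=20
s_p² = [5·5.441² + 19·8.065²]/24 = 57.6562
SE = √(s_p²·(1/6+1/20)) = 3.5344
t = (41.000−48.750)/3.5344 = -2.1927
df = 24
p-value (one-sided, H₁ greater) = 0.98087
At α=0.05: p ≥ α → fail to reject H₀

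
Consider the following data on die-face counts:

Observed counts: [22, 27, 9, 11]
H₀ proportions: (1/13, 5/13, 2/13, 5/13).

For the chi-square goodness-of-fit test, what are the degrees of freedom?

df = k − 1 = 4 − 1 = 3

degrees of freedom = 3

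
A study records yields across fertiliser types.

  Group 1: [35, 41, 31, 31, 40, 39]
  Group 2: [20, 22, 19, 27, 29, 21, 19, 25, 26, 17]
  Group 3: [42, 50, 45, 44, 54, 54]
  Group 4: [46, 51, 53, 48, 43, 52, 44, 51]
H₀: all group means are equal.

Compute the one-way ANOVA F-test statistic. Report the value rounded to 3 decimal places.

Group means [36.17, 22.50, 48.17, 48.50], grand mean 37.300
SSB = Σnᵢ(x̄ᵢ−x̄)² = 3910.133; SSW = ΣΣ(x−x̄ᵢ)² = 484.167
MSB = 3910.133/3 = 1303.3778; MSW = 484.167/26 = 18.6218
F = MSB/MSW = 69.9921
df = (3, 26)

test statistic = 69.992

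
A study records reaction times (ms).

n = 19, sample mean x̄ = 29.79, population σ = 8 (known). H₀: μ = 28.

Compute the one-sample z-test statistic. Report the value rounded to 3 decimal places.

test statistic = 0.975

SE = σ/√n = 8/√19 = 1.8353
z = (x̄−μ₀)/SE = (29.79−28)/1.8353 = 0.9753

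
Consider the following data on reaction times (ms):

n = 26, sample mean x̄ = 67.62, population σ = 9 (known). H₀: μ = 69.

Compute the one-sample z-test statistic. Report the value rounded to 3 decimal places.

SE = σ/√n = 9/√26 = 1.7650
z = (x̄−μ₀)/SE = (67.62−69)/1.7650 = -0.7818

test statistic = -0.782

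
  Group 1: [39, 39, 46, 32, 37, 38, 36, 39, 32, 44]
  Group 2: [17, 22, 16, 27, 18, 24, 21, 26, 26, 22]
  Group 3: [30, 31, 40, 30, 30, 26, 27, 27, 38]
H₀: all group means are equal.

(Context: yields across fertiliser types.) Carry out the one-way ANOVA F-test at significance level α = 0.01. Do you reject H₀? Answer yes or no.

Group means [38.20, 21.90, 31.00], grand mean 30.345
SSB = Σnᵢ(x̄ᵢ−x̄)² = 1334.052; SSW = ΣΣ(x−x̄ᵢ)² = 508.500
MSB = 1334.052/2 = 667.0259; MSW = 508.500/26 = 19.5577
F = MSB/MSW = 34.1056
df = (2, 26)
p-value (upper-tail) = 0.00000
At α=0.01: p < α → reject H₀

reject H₀: yes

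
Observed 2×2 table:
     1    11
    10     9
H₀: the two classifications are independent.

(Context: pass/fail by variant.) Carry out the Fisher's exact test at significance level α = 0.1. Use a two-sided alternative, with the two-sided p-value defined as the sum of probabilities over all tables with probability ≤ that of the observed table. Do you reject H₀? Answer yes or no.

Margins: r₁=12, r₂=19, c₁=11, c₂=20, n=31
p_obs = C(12,1)·C(19,10)/C(31,11); sum pmf over tables with pmf ≤ p_obs
p-value (two-sided) = 0.02011
At α=0.1: p < α → reject H₀

reject H₀: yes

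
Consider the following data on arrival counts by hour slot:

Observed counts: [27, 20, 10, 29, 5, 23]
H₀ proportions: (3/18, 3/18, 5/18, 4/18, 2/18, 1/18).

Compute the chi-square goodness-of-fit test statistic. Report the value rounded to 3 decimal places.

test statistic = 67.276

n = 114; E_i = n·p_i = [19.00, 19.00, 31.67, 25.33, 12.67, 6.33]
χ² = (27−19.00)²/19.00 + (20−19.00)²/19.00 + (10−31.67)²/31.67 + (29−25.33)²/25.33 + (5−12.67)²/12.67 + (23−6.33)²/6.33 = 67.2763
df = 5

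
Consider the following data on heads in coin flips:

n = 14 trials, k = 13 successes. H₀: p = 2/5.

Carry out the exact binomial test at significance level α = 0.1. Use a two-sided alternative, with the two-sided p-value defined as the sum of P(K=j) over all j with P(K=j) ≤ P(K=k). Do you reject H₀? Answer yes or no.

Exact binomial: n=14, k=13, p₀=2/5=0.4000
P(X=j) = C(n,j)·p₀^j·(1−p₀)^(n−j); p = Σ P(X=j) over j with P(X=j) ≤ P(X=13)
p-value (two-sided) = 0.00006
At α=0.1: p < α → reject H₀

reject H₀: yes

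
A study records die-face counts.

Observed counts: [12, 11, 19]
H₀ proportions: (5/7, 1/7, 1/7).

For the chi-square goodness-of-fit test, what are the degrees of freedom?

degrees of freedom = 2

df = k − 1 = 3 − 1 = 2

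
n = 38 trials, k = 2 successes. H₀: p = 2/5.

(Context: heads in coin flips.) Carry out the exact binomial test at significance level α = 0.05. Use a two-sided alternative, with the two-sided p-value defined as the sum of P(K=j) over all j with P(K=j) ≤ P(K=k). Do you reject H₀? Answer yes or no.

reject H₀: yes

Exact binomial: n=38, k=2, p₀=2/5=0.4000
P(X=j) = C(n,j)·p₀^j·(1−p₀)^(n−j); p = Σ P(X=j) over j with P(X=j) ≤ P(X=2)
p-value (two-sided) = 0.00000
At α=0.05: p < α → reject H₀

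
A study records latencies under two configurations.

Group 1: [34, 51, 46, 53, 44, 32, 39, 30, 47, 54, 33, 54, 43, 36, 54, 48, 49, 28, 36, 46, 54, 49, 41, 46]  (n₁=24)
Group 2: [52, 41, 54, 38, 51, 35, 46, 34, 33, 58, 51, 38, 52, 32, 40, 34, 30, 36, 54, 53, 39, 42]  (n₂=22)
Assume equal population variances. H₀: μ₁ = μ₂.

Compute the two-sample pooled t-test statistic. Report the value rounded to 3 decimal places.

x̄₁=43.625, s₁=8.324, n₁=24
x̄₂=42.864, s₂=8.758, n₂=22
s_p² = [23·8.324² + 21·8.758²]/44 = 72.8231
SE = √(s_p²·(1/24+1/22)) = 2.5188
t = (43.625−42.864)/2.5188 = 0.3023
df = 44

test statistic = 0.302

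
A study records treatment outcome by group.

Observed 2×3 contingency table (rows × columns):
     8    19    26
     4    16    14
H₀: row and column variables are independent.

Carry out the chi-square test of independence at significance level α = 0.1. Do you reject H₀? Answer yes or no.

reject H₀: no

Row totals [53, 34], col totals [12, 35, 40], n=87
χ² = (8−7.31)²/7.31 + (19−21.32)²/21.32 + (26−24.37)²/24.37 + (4−4.69)²/4.69 + (16−13.68)²/13.68 + (14−15.63)²/15.63 = 1.0932
df = 2
p-value (upper-tail) = 0.57892
At α=0.1: p ≥ α → fail to reject H₀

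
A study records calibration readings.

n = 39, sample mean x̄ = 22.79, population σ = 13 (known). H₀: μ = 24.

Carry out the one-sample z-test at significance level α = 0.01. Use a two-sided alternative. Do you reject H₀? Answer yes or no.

SE = σ/√n = 13/√39 = 2.0817
z = (x̄−μ₀)/SE = (22.79−24)/2.0817 = -0.5813
p-value (two-sided) = 0.56106
At α=0.01: p ≥ α → fail to reject H₀

reject H₀: no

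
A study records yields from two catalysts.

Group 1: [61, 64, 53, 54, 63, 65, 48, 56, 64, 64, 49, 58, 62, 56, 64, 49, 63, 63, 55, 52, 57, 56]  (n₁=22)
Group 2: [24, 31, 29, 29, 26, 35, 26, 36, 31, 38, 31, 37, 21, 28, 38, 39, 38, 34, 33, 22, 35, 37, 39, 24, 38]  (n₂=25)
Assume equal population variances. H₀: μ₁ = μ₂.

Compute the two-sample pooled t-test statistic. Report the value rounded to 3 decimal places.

x̄₁=58.000, s₁=5.581, n₁=22
x̄₂=31.960, s₂=5.734, n₂=25
s_p² = [21·5.581² + 24·5.734²]/45 = 32.0658
SE = √(s_p²·(1/22+1/25)) = 1.6553
t = (58.000−31.960)/1.6553 = 15.7309
df = 45

test statistic = 15.731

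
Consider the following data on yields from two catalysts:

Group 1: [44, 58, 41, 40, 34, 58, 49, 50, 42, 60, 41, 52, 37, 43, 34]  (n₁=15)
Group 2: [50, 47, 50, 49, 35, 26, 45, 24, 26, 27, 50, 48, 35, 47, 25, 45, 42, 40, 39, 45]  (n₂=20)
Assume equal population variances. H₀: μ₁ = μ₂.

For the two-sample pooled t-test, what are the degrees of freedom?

degrees of freedom = 33

df = n₁ + n₂ − 2 = 15 + 20 − 2 = 33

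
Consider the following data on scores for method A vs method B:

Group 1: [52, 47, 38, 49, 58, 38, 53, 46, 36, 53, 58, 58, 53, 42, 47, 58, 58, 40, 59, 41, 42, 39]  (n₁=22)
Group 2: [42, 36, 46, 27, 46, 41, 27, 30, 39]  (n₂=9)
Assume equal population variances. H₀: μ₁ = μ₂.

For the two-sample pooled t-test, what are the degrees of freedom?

df = n₁ + n₂ − 2 = 22 + 9 − 2 = 29

degrees of freedom = 29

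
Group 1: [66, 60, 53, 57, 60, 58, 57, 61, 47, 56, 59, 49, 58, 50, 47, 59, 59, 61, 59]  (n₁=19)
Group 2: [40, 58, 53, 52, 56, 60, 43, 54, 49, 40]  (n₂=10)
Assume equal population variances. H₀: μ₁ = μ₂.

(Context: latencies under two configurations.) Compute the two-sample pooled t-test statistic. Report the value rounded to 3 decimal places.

test statistic = 2.642

x̄₁=56.632, s₁=5.145, n₁=19
x̄₂=50.500, s₂=7.276, n₂=10
s_p² = [18·5.145² + 9·7.276²]/27 = 35.2934
SE = √(s_p²·(1/19+1/10)) = 2.3210
t = (56.632−50.500)/2.3210 = 2.6418
df = 27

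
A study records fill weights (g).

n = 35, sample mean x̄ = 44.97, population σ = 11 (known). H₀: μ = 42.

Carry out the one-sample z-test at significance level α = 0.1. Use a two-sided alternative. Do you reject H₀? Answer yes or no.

reject H₀: no

SE = σ/√n = 11/√35 = 1.8593
z = (x̄−μ₀)/SE = (44.97−42)/1.8593 = 1.5973
p-value (two-sided) = 0.11019
At α=0.1: p ≥ α → fail to reject H₀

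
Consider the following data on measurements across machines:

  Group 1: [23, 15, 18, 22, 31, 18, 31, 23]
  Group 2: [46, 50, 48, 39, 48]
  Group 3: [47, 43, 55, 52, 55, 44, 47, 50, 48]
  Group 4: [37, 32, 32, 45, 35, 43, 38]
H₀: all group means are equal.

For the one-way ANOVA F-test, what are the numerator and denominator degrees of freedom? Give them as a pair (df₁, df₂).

k = 4 groups, N = 29 total
df = (k−1, N−k) = (4−1, 29−4) = (3, 25)

degrees of freedom = [3, 25]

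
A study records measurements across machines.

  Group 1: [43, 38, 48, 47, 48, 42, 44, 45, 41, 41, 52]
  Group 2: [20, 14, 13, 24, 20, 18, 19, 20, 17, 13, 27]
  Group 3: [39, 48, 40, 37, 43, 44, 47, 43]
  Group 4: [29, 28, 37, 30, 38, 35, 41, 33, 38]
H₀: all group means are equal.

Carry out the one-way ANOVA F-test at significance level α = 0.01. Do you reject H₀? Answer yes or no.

Group means [44.45, 18.64, 42.62, 34.33], grand mean 34.462
SSB = Σnᵢ(x̄ᵢ−x̄)² = 4386.545; SSW = ΣΣ(x−x̄ᵢ)² = 625.148
MSB = 4386.545/3 = 1462.1815; MSW = 625.148/35 = 17.8614
F = MSB/MSW = 81.8628
df = (3, 35)
p-value (upper-tail) = 0.00000
At α=0.01: p < α → reject H₀

reject H₀: yes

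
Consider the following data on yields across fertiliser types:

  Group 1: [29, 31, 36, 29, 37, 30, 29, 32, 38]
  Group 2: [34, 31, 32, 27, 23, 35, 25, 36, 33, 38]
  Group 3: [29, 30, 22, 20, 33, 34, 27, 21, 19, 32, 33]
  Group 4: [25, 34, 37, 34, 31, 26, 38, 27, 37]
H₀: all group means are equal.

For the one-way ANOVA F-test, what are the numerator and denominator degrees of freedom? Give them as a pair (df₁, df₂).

degrees of freedom = [3, 35]

k = 4 groups, N = 39 total
df = (k−1, N−k) = (4−1, 39−4) = (3, 35)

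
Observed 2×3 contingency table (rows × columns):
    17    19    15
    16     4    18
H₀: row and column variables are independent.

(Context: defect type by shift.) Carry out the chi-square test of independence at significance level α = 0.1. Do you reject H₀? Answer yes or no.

Row totals [51, 38], col totals [33, 23, 33], n=89
χ² = (17−18.91)²/18.91 + (19−13.18)²/13.18 + (15−18.91)²/18.91 + (16−14.09)²/14.09 + (4−9.82)²/9.82 + (18−14.09)²/14.09 = 8.3652
df = 2
p-value (upper-tail) = 0.01526
At α=0.1: p < α → reject H₀

reject H₀: yes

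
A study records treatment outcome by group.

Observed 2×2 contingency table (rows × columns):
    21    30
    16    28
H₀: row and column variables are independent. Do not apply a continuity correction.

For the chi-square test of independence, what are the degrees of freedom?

df = (r−1)(c−1) = (2−1)·(2−1) = 1

degrees of freedom = 1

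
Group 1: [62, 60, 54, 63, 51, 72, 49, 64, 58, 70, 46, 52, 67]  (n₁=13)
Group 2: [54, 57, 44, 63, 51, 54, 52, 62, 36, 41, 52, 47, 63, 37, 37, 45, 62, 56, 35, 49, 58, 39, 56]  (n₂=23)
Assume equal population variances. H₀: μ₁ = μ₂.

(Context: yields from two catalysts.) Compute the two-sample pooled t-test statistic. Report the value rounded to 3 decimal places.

x̄₁=59.077, s₁=8.231, n₁=13
x̄₂=50.000, s₂=9.254, n₂=23
s_p² = [12·8.231² + 22·9.254²]/34 = 79.3213
SE = √(s_p²·(1/13+1/23)) = 3.0904
t = (59.077−50.000)/3.0904 = 2.9372
df = 34

test statistic = 2.937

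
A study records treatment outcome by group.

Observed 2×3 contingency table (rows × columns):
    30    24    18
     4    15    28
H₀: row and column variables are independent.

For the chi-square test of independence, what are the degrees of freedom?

df = (r−1)(c−1) = (2−1)·(3−1) = 2

degrees of freedom = 2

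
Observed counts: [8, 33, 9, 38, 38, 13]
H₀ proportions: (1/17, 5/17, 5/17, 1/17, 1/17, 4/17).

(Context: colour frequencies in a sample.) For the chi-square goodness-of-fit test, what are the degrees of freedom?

df = k − 1 = 6 − 1 = 5

degrees of freedom = 5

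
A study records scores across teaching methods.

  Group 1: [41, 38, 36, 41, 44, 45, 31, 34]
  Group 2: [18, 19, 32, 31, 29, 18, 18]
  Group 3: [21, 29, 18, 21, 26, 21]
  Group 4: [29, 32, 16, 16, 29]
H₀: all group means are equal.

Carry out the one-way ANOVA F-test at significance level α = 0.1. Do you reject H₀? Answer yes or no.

Group means [38.75, 23.57, 22.67, 24.40], grand mean 28.192
SSB = Σnᵢ(x̄ᵢ−x̄)² = 1296.291; SSW = ΣΣ(x−x̄ᵢ)² = 759.748
MSB = 1296.291/3 = 432.0969; MSW = 759.748/22 = 34.5340
F = MSB/MSW = 12.5122
df = (3, 22)
p-value (upper-tail) = 0.00006
At α=0.1: p < α → reject H₀

reject H₀: yes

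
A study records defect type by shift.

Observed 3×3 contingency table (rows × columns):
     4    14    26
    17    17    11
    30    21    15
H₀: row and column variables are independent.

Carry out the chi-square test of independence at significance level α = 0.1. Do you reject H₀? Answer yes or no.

Row totals [44, 45, 66], col totals [51, 52, 52], n=155
χ² = (4−14.48)²/14.48 + (14−14.76)²/14.76 + (26−14.76)²/14.76 + (17−14.81)²/14.81 + (17−15.10)²/15.10 + (11−15.10)²/15.10 + (30−21.72)²/21.72 + (21−22.14)²/22.14 + (15−22.14)²/22.14 = 23.3778
df = 4
p-value (upper-tail) = 0.00011
At α=0.1: p < α → reject H₀

reject H₀: yes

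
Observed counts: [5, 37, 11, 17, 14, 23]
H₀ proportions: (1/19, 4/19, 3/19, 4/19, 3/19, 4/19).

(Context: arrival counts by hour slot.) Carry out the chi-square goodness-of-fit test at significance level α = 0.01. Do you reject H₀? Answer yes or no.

n = 107; E_i = n·p_i = [5.63, 22.53, 16.89, 22.53, 16.89, 22.53]
χ² = (5−5.63)²/5.63 + (37−22.53)²/22.53 + (11−16.89)²/16.89 + (17−22.53)²/22.53 + (14−16.89)²/16.89 + (23−22.53)²/22.53 = 13.2889
df = 5
p-value (upper-tail) = 0.02082
At α=0.01: p ≥ α → fail to reject H₀

reject H₀: no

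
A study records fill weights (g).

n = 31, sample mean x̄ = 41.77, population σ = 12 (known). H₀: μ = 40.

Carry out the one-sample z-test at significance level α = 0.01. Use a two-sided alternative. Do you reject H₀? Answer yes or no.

SE = σ/√n = 12/√31 = 2.1553
z = (x̄−μ₀)/SE = (41.77−40)/2.1553 = 0.8212
p-value (two-sided) = 0.41151
At α=0.01: p ≥ α → fail to reject H₀

reject H₀: no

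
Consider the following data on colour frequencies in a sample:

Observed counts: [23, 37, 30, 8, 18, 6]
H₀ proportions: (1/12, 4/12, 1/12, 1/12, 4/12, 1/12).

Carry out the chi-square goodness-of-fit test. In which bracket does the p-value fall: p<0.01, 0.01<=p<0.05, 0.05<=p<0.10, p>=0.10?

n = 122; E_i = n·p_i = [10.17, 40.67, 10.17, 10.17, 40.67, 10.17]
χ² = (23−10.17)²/10.17 + (37−40.67)²/40.67 + (30−10.17)²/10.17 + (8−10.17)²/10.17 + (18−40.67)²/40.67 + (6−10.17)²/10.17 = 70.0246
df = 5
p-value (upper-tail) = 0.00000
→ bracket: p<0.01

p-value bracket: p<0.01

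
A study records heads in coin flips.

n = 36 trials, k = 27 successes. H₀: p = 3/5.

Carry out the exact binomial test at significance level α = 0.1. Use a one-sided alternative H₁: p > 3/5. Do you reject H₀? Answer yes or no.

Exact binomial: n=36, k=27, p₀=3/5=0.6000
P(X≥27) from Σ C(n,i)·p₀^i·(1−p₀)^(n−i)
p-value (one-sided, H₁ greater) = 0.04490
At α=0.1: p < α → reject H₀

reject H₀: yes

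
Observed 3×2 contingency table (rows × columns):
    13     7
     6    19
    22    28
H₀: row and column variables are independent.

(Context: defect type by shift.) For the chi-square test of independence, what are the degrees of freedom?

df = (r−1)(c−1) = (3−1)·(2−1) = 2

degrees of freedom = 2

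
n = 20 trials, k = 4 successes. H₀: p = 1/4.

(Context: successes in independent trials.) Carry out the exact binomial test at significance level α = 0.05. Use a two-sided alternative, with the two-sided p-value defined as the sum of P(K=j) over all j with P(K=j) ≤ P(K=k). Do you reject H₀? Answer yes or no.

reject H₀: no

Exact binomial: n=20, k=4, p₀=1/4=0.2500
P(X=j) = C(n,j)·p₀^j·(1−p₀)^(n−j); p = Σ P(X=j) over j with P(X=j) ≤ P(X=4)
p-value (two-sided) = 0.79767
At α=0.05: p ≥ α → fail to reject H₀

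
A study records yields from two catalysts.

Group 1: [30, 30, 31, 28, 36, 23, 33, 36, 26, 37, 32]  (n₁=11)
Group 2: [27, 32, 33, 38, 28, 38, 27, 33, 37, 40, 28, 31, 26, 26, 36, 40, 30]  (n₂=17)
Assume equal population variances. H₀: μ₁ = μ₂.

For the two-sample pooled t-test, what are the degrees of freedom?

degrees of freedom = 26

df = n₁ + n₂ − 2 = 11 + 17 − 2 = 26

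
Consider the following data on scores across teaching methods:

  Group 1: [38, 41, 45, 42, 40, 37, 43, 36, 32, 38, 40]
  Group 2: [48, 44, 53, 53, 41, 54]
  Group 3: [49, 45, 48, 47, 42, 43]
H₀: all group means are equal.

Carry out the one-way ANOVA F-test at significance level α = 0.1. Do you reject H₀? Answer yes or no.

Group means [39.27, 48.83, 45.67], grand mean 43.435
SSB = Σnᵢ(x̄ᵢ−x̄)² = 395.304; SSW = ΣΣ(x−x̄ᵢ)² = 316.348
MSB = 395.304/2 = 197.6518; MSW = 316.348/20 = 15.8174
F = MSB/MSW = 12.4958
df = (2, 20)
p-value (upper-tail) = 0.00030
At α=0.1: p < α → reject H₀

reject H₀: yes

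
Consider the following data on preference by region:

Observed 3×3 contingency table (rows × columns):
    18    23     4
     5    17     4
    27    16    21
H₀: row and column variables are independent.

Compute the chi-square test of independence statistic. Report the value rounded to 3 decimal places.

Row totals [45, 26, 64], col totals [50, 56, 29], n=135
χ² = (18−16.67)²/16.67 + (23−18.67)²/18.67 + (4−9.67)²/9.67 + (5−9.63)²/9.63 + (17−10.79)²/10.79 + (4−5.59)²/5.59 + (27−23.70)²/23.70 + (16−26.55)²/26.55 + (21−13.75)²/13.75 = 19.1659
df = 4

test statistic = 19.166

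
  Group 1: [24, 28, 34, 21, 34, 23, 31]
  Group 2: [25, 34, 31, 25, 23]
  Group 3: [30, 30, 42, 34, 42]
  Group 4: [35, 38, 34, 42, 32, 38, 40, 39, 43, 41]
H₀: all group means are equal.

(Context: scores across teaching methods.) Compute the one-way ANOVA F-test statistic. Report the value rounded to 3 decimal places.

Group means [27.86, 27.60, 35.60, 38.20], grand mean 33.074
SSB = Σnᵢ(x̄ᵢ−x̄)² = 634.995; SSW = ΣΣ(x−x̄ᵢ)² = 520.857
MSB = 634.995/3 = 211.6649; MSW = 520.857/23 = 22.6460
F = MSB/MSW = 9.3467
df = (3, 23)

test statistic = 9.347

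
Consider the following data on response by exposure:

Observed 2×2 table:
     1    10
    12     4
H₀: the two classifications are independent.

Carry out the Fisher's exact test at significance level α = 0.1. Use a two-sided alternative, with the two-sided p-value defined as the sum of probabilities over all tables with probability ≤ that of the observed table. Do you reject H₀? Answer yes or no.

reject H₀: yes

Margins: r₁=11, r₂=16, c₁=13, c₂=14, n=27
p_obs = C(11,1)·C(16,12)/C(27,13); sum pmf over tables with pmf ≤ p_obs
p-value (two-sided) = 0.00134
At α=0.1: p < α → reject H₀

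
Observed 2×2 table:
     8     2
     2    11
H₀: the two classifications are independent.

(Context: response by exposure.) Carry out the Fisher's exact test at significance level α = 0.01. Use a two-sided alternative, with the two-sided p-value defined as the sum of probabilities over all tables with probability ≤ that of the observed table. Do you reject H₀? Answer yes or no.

Margins: r₁=10, r₂=13, c₁=10, c₂=13, n=23
p_obs = C(10,8)·C(13,2)/C(23,10); sum pmf over tables with pmf ≤ p_obs
p-value (two-sided) = 0.00343
At α=0.01: p < α → reject H₀

reject H₀: yes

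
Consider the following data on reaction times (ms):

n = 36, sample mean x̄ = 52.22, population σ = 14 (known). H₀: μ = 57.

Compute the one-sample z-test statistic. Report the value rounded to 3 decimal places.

SE = σ/√n = 14/√36 = 2.3333
z = (x̄−μ₀)/SE = (52.22−57)/2.3333 = -2.0486

test statistic = -2.049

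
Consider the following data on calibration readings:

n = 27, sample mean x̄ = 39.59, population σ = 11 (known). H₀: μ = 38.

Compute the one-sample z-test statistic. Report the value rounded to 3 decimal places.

SE = σ/√n = 11/√27 = 2.1170
z = (x̄−μ₀)/SE = (39.59−38)/2.1170 = 0.7511

test statistic = 0.751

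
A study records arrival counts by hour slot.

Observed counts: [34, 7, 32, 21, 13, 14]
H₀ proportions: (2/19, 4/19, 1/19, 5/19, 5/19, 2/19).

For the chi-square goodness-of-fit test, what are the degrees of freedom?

df = k − 1 = 6 − 1 = 5

degrees of freedom = 5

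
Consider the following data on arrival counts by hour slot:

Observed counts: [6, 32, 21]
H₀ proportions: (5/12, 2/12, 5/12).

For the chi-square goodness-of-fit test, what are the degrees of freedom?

df = k − 1 = 3 − 1 = 2

degrees of freedom = 2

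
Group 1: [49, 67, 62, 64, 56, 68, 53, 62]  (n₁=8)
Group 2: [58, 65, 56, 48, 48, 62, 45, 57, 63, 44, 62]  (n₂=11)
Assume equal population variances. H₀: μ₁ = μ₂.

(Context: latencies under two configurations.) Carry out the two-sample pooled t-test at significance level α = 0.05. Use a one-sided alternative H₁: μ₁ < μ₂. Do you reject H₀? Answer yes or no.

reject H₀: no

x̄₁=60.125, s₁=6.792, n₁=8
x̄₂=55.273, s₂=7.708, n₂=11
s_p² = [7·6.792² + 10·7.708²]/17 = 53.9445
SE = √(s_p²·(1/8+1/11)) = 3.4128
t = (60.125−55.273)/3.4128 = 1.4218
df = 17
p-value (one-sided, H₁ less) = 0.91341
At α=0.05: p ≥ α → fail to reject H₀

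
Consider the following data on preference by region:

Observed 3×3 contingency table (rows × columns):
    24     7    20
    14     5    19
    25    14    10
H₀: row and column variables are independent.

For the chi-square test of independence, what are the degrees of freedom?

degrees of freedom = 4

df = (r−1)(c−1) = (3−1)·(3−1) = 4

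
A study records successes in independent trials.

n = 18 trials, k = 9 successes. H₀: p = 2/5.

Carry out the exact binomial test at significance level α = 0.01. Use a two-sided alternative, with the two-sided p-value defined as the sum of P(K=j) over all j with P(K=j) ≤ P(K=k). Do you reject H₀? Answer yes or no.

Exact binomial: n=18, k=9, p₀=2/5=0.4000
P(X=j) = C(n,j)·p₀^j·(1−p₀)^(n−j); p = Σ P(X=j) over j with P(X=j) ≤ P(X=9)
p-value (two-sided) = 0.47192
At α=0.01: p ≥ α → fail to reject H₀

reject H₀: no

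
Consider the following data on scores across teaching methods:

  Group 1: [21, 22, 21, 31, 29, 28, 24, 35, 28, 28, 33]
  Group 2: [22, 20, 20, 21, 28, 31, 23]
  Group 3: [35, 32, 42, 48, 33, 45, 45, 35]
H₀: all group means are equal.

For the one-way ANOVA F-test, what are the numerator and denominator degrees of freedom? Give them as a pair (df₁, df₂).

k = 3 groups, N = 26 total
df = (k−1, N−k) = (3−1, 26−3) = (2, 23)

degrees of freedom = [2, 23]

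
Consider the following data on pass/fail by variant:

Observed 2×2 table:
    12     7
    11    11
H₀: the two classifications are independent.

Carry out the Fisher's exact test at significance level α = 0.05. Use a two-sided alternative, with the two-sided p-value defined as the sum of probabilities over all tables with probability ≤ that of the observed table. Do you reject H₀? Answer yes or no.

reject H₀: no

Margins: r₁=19, r₂=22, c₁=23, c₂=18, n=41
p_obs = C(19,12)·C(22,11)/C(41,23); sum pmf over tables with pmf ≤ p_obs
p-value (two-sided) = 0.53083
At α=0.05: p ≥ α → fail to reject H₀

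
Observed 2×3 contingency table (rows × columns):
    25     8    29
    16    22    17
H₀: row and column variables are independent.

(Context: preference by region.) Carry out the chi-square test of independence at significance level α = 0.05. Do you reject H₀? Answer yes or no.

reject H₀: yes

Row totals [62, 55], col totals [41, 30, 46], n=117
χ² = (25−21.73)²/21.73 + (8−15.90)²/15.90 + (29−24.38)²/24.38 + (16−19.27)²/19.27 + (22−14.10)²/14.10 + (17−21.62)²/21.62 = 11.2609
df = 2
p-value (upper-tail) = 0.00359
At α=0.05: p < α → reject H₀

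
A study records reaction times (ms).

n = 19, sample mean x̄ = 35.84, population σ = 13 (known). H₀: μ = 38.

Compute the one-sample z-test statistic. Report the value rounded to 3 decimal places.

test statistic = -0.724

SE = σ/√n = 13/√19 = 2.9824
z = (x̄−μ₀)/SE = (35.84−38)/2.9824 = -0.7242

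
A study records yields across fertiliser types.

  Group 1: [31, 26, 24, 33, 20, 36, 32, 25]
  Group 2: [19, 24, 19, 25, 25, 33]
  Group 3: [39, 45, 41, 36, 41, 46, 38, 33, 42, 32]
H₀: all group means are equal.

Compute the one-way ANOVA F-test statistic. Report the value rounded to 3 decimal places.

test statistic = 19.747

Group means [28.38, 24.17, 39.30], grand mean 31.875
SSB = Σnᵢ(x̄ᵢ−x̄)² = 1005.817; SSW = ΣΣ(x−x̄ᵢ)² = 534.808
MSB = 1005.817/2 = 502.9083; MSW = 534.808/21 = 25.4671
F = MSB/MSW = 19.7474
df = (2, 21)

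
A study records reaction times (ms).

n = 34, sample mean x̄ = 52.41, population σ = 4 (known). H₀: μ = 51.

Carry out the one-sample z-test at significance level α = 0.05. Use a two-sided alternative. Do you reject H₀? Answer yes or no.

reject H₀: yes

SE = σ/√n = 4/√34 = 0.6860
z = (x̄−μ₀)/SE = (52.41−51)/0.6860 = 2.0554
p-value (two-sided) = 0.03984
At α=0.05: p < α → reject H₀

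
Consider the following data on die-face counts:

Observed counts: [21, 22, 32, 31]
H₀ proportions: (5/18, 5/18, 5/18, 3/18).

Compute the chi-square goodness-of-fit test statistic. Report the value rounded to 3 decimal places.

n = 106; E_i = n·p_i = [29.44, 29.44, 29.44, 17.67]
χ² = (21−29.44)²/29.44 + (22−29.44)²/29.44 + (32−29.44)²/29.44 + (31−17.67)²/17.67 = 14.5887
df = 3

test statistic = 14.589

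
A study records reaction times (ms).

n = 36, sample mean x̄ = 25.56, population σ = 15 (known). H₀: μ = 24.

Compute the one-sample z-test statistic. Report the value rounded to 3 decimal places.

test statistic = 0.624

SE = σ/√n = 15/√36 = 2.5000
z = (x̄−μ₀)/SE = (25.56−24)/2.5000 = 0.6240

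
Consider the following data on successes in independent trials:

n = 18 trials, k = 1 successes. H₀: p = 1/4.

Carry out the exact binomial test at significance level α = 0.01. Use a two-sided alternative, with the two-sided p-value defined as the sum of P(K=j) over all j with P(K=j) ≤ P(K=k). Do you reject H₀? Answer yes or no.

reject H₀: no

Exact binomial: n=18, k=1, p₀=1/4=0.2500
P(X=j) = C(n,j)·p₀^j·(1−p₀)^(n−j); p = Σ P(X=j) over j with P(X=j) ≤ P(X=1)
p-value (two-sided) = 0.05881
At α=0.01: p ≥ α → fail to reject H₀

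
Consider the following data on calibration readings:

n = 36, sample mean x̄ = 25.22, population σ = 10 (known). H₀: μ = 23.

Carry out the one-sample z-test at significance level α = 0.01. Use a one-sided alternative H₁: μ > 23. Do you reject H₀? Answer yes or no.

reject H₀: no

SE = σ/√n = 10/√36 = 1.6667
z = (x̄−μ₀)/SE = (25.22−23)/1.6667 = 1.3320
p-value (one-sided, H₁ greater) = 0.09143
At α=0.01: p ≥ α → fail to reject H₀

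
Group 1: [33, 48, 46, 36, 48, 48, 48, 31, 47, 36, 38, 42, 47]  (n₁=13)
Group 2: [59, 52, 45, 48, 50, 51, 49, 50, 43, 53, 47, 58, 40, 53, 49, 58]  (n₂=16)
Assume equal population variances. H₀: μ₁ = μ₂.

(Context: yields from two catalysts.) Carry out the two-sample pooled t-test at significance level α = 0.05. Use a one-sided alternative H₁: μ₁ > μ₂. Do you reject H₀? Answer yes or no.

reject H₀: no

x̄₁=42.154, s₁=6.453, n₁=13
x̄₂=50.312, s₂=5.288, n₂=16
s_p² = [12·6.453² + 15·5.288²]/27 = 34.0418
SE = √(s_p²·(1/13+1/16)) = 2.1786
t = (42.154−50.312)/2.1786 = -3.7449
df = 27
p-value (one-sided, H₁ greater) = 0.99957
At α=0.05: p ≥ α → fail to reject H₀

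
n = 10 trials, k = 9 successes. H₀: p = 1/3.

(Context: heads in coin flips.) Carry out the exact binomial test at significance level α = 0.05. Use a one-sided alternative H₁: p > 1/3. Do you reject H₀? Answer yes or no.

reject H₀: yes

Exact binomial: n=10, k=9, p₀=1/3=0.3333
P(X≥9) from Σ C(n,i)·p₀^i·(1−p₀)^(n−i)
p-value (one-sided, H₁ greater) = 0.00036
At α=0.05: p < α → reject H₀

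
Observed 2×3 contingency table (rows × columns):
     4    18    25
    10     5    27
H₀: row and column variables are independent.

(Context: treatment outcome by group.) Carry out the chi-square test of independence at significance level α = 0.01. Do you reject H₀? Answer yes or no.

Row totals [47, 42], col totals [14, 23, 52], n=89
χ² = (4−7.39)²/7.39 + (18−12.15)²/12.15 + (25−27.46)²/27.46 + (10−6.61)²/6.61 + (5−10.85)²/10.85 + (27−24.54)²/24.54 = 9.7460
df = 2
p-value (upper-tail) = 0.00765
At α=0.01: p < α → reject H₀

reject H₀: yes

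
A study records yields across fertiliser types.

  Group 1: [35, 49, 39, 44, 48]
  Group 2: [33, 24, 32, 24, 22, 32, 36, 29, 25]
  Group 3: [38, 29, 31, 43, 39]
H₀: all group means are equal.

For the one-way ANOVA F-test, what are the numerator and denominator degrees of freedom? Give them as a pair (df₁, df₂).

k = 3 groups, N = 19 total
df = (k−1, N−k) = (3−1, 19−3) = (2, 16)

degrees of freedom = [2, 16]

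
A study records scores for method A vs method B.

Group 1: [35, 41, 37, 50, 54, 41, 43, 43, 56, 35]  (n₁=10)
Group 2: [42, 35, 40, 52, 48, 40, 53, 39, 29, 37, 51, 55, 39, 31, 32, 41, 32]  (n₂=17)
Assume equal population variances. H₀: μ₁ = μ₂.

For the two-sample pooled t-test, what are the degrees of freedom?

degrees of freedom = 25

df = n₁ + n₂ − 2 = 10 + 17 − 2 = 25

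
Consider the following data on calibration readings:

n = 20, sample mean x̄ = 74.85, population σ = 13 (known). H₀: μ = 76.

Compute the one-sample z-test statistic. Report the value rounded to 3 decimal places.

SE = σ/√n = 13/√20 = 2.9069
z = (x̄−μ₀)/SE = (74.85−76)/2.9069 = -0.3956

test statistic = -0.396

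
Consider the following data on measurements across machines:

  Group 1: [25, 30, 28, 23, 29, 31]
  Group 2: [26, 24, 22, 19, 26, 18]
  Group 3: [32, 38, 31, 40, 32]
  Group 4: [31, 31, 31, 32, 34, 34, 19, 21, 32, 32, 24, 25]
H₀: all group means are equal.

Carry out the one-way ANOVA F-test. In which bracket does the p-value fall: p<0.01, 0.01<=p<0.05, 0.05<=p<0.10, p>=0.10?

p-value bracket: p<0.01

Group means [27.67, 22.50, 34.60, 28.83], grand mean 28.276
SSB = Σnᵢ(x̄ᵢ−x̄)² = 406.093; SSW = ΣΣ(x−x̄ᵢ)² = 467.700
MSB = 406.093/3 = 135.3644; MSW = 467.700/25 = 18.7080
F = MSB/MSW = 7.2356
df = (3, 25)
p-value (upper-tail) = 0.00118
→ bracket: p<0.01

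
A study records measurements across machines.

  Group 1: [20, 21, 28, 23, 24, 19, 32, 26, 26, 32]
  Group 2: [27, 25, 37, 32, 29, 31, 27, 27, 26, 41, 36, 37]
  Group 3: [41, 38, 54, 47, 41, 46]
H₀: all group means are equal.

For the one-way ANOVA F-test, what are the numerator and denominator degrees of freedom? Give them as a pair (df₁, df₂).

k = 3 groups, N = 28 total
df = (k−1, N−k) = (3−1, 28−3) = (2, 25)

degrees of freedom = [2, 25]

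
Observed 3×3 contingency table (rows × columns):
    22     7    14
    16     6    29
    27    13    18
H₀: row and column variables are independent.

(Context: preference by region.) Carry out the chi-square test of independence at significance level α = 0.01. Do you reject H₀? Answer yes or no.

reject H₀: no

Row totals [43, 51, 58], col totals [65, 26, 61], n=152
χ² = (22−18.39)²/18.39 + (7−7.36)²/7.36 + (14−17.26)²/17.26 + (16−21.81)²/21.81 + (6−8.72)²/8.72 + (29−20.47)²/20.47 + (27−24.80)²/24.80 + (13−9.92)²/9.92 + (18−23.28)²/23.28 = 9.6426
df = 4
p-value (upper-tail) = 0.04690
At α=0.01: p ≥ α → fail to reject H₀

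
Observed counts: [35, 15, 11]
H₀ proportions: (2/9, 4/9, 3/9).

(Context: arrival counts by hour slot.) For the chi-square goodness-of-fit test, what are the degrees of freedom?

df = k − 1 = 3 − 1 = 2

degrees of freedom = 2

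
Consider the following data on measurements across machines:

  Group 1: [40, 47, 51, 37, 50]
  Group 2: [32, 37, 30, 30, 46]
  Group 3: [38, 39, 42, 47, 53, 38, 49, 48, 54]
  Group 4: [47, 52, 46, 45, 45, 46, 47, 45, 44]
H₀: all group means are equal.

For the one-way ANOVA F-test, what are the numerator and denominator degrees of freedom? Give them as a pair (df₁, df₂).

degrees of freedom = [3, 24]

k = 4 groups, N = 28 total
df = (k−1, N−k) = (4−1, 28−4) = (3, 24)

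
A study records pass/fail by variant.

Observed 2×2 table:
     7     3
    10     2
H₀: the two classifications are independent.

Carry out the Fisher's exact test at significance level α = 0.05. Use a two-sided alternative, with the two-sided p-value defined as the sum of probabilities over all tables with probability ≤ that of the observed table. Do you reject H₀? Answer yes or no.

reject H₀: no

Margins: r₁=10, r₂=12, c₁=17, c₂=5, n=22
p_obs = C(10,7)·C(12,10)/C(22,17); sum pmf over tables with pmf ≤ p_obs
p-value (two-sided) = 0.62406
At α=0.05: p ≥ α → fail to reject H₀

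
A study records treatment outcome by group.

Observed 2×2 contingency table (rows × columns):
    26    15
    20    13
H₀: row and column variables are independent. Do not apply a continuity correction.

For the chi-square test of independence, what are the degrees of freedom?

df = (r−1)(c−1) = (2−1)·(2−1) = 1

degrees of freedom = 1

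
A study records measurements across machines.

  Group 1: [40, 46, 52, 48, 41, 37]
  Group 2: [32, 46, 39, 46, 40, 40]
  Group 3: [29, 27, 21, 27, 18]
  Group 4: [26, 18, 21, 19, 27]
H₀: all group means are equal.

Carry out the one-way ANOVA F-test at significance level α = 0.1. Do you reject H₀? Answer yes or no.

Group means [44.00, 40.50, 24.40, 22.20], grand mean 33.636
SSB = Σnᵢ(x̄ᵢ−x̄)² = 2007.591; SSW = ΣΣ(x−x̄ᵢ)² = 447.500
MSB = 2007.591/3 = 669.1970; MSW = 447.500/18 = 24.8611
F = MSB/MSW = 26.9174
df = (3, 18)
p-value (upper-tail) = 0.00000
At α=0.1: p < α → reject H₀

reject H₀: yes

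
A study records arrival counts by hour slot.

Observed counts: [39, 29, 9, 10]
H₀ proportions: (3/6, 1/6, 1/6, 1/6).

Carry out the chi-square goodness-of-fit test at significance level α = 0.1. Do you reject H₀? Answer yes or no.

n = 87; E_i = n·p_i = [43.50, 14.50, 14.50, 14.50]
χ² = (39−43.50)²/43.50 + (29−14.50)²/14.50 + (9−14.50)²/14.50 + (10−14.50)²/14.50 = 18.4483
df = 3
p-value (upper-tail) = 0.00036
At α=0.1: p < α → reject H₀

reject H₀: yes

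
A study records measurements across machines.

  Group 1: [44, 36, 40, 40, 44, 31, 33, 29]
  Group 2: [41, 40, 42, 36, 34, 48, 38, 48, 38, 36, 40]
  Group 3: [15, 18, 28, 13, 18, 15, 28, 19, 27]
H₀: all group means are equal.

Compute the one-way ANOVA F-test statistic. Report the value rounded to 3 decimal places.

test statistic = 37.559

Group means [37.12, 40.09, 20.11], grand mean 32.821
SSB = Σnᵢ(x̄ᵢ−x̄)² = 2183.434; SSW = ΣΣ(x−x̄ᵢ)² = 726.673
MSB = 2183.434/2 = 1091.7171; MSW = 726.673/25 = 29.0669
F = MSB/MSW = 37.5587
df = (2, 25)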